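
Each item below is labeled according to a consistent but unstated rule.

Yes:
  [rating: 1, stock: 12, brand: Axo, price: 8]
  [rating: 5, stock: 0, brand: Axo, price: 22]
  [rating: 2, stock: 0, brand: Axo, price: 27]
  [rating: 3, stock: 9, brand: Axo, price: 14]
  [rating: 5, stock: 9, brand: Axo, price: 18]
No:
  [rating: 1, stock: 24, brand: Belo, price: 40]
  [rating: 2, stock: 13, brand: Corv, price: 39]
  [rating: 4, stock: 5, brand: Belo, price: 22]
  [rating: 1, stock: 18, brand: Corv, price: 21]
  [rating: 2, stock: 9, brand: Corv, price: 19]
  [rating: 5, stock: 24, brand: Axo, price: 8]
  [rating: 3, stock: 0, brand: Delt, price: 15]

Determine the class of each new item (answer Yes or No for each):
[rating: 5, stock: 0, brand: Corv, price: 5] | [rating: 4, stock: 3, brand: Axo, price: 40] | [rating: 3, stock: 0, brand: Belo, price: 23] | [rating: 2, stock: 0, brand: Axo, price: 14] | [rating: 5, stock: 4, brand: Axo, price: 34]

The rule appears to be: brand is Axo AND stock ≤ 12.
No: [rating: 5, stock: 0, brand: Corv, price: 5], since brand is Corv, stock = 0. Yes: [rating: 4, stock: 3, brand: Axo, price: 40], since brand is Axo, stock = 3. No: [rating: 3, stock: 0, brand: Belo, price: 23], since brand is Belo, stock = 0. Yes: [rating: 2, stock: 0, brand: Axo, price: 14], since brand is Axo, stock = 0. Yes: [rating: 5, stock: 4, brand: Axo, price: 34], since brand is Axo, stock = 4.

No, Yes, No, Yes, Yes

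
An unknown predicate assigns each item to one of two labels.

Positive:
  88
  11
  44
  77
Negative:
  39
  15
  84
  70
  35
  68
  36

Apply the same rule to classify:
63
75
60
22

Rule: multiple of 11. This holds for each 'Positive' example and fails for each 'Negative' one.

Negative, Negative, Negative, Positive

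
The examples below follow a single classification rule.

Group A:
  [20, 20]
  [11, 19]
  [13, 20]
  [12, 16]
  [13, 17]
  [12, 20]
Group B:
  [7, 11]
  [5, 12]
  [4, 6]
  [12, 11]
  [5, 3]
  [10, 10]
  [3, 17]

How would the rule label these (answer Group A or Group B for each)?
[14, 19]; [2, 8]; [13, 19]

The rule appears to be: sum ≥ 28.
[14, 19]: Group A (14+19 = 33).
[2, 8]: Group B (2+8 = 10).
[13, 19]: Group A (13+19 = 32).

Group A, Group B, Group A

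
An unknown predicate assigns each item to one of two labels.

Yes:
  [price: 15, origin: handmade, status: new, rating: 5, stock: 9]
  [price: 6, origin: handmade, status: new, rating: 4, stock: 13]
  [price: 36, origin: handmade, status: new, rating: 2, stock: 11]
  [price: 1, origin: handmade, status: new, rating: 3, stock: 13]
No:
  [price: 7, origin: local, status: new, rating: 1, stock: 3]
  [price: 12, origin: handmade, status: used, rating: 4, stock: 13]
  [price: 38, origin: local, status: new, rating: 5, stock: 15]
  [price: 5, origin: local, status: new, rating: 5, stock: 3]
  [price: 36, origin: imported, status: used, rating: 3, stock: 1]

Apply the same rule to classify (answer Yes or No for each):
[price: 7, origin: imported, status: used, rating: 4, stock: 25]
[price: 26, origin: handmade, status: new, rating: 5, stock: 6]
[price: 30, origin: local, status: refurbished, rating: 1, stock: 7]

No, Yes, No

The pattern is that an item is 'Yes' exactly when: status is new AND origin is handmade.
[price: 7, origin: imported, status: used, rating: 4, stock: 25] — status is used, origin is imported, hence No. [price: 26, origin: handmade, status: new, rating: 5, stock: 6] — status is new, origin is handmade, hence Yes. [price: 30, origin: local, status: refurbished, rating: 1, stock: 7] — status is refurbished, origin is local, hence No.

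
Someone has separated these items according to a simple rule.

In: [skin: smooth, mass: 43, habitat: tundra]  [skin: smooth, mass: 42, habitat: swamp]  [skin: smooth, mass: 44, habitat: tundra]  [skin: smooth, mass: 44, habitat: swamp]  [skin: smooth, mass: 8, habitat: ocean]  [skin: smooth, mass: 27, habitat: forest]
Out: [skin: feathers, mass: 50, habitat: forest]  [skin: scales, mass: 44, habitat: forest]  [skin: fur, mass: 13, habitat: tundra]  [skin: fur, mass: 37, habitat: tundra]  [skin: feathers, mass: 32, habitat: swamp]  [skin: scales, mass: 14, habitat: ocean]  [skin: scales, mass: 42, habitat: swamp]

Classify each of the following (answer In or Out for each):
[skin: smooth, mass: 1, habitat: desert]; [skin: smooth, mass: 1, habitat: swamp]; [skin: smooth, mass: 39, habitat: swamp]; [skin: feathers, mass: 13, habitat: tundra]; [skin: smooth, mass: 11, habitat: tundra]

The pattern is that an item is 'In' exactly when: skin is smooth.

In, In, In, Out, In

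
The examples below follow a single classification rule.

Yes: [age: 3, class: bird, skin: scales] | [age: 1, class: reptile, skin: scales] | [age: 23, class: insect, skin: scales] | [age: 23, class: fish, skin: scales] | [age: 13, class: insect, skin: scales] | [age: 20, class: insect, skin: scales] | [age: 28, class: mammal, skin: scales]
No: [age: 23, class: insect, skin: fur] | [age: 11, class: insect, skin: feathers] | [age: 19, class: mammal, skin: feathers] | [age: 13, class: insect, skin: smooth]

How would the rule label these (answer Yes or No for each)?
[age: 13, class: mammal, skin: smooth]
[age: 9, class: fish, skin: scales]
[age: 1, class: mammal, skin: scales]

No, Yes, Yes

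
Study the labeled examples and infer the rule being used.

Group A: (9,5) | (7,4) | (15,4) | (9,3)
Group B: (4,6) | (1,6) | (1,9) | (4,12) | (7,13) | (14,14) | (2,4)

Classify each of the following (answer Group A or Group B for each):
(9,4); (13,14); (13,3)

One predicate separates the groups cleanly: first > second.
(9,4): 9 > 4 — passes, so Group A.
(13,14): 13 < 14 — does not pass, so Group B.
(13,3): 13 > 3 — passes, so Group A.

Group A, Group B, Group A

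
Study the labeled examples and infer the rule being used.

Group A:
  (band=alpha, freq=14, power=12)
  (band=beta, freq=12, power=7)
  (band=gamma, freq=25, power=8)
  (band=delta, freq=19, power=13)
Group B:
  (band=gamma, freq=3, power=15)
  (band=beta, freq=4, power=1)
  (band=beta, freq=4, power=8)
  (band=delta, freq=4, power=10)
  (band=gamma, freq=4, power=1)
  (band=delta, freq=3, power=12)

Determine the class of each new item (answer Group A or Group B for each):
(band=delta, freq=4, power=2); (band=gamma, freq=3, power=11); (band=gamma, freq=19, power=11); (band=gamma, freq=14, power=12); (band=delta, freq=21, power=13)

Group B, Group B, Group A, Group A, Group A

The distinguishing property — freq ≥ 12 — holds for all the 'Group A' cases and none of the 'Group B' cases.
Group B: (band=delta, freq=4, power=2), since freq = 4.
Group B: (band=gamma, freq=3, power=11), since freq = 3.
Group A: (band=gamma, freq=19, power=11), since freq = 19.
Group A: (band=gamma, freq=14, power=12), since freq = 14.
Group A: (band=delta, freq=21, power=13), since freq = 21.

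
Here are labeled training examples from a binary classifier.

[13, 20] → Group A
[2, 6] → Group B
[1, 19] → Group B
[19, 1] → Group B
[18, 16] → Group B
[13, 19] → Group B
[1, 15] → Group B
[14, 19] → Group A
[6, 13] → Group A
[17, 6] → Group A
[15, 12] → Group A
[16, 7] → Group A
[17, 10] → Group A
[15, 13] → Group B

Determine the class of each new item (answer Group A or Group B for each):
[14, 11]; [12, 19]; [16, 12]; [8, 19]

Group A, Group A, Group B, Group A

Every 'Group A' example satisfies: sum is odd. None of the 'Group B' examples do.
[14, 11] → 14+11 = 25 → Group A.
[12, 19] → 12+19 = 31 → Group A.
[16, 12] → 16+12 = 28 → Group B.
[8, 19] → 8+19 = 27 → Group A.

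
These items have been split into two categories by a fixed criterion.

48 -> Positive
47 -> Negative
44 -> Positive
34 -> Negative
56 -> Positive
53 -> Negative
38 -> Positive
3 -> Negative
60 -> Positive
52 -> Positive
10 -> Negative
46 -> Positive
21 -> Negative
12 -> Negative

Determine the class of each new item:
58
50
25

The classifier is using: even AND at least 38.
58: 58 is even, 58 ≥ 38 — meets the rule, so Positive.
50: 50 is even, 50 ≥ 38 — meets the rule, so Positive.
25: 25 is odd, 25 < 38 — does not fit, so Negative.

Positive, Positive, Negative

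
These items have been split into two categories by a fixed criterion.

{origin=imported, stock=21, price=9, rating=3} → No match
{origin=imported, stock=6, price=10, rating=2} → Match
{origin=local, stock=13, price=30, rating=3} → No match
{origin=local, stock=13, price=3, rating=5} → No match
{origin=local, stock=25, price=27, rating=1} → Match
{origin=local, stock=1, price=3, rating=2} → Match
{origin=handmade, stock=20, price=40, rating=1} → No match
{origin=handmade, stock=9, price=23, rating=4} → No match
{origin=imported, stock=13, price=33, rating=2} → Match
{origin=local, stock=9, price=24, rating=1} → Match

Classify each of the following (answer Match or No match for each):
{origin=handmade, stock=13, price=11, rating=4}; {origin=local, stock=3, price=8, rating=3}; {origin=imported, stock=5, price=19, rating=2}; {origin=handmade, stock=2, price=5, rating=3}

The pattern is that an item is 'Match' exactly when: rating ≤ 2 AND price ≤ 33.
{origin=handmade, stock=13, price=11, rating=4} → rating = 4, price = 11 → No match. {origin=local, stock=3, price=8, rating=3} → rating = 3, price = 8 → No match. {origin=imported, stock=5, price=19, rating=2} → rating = 2, price = 19 → Match. {origin=handmade, stock=2, price=5, rating=3} → rating = 3, price = 5 → No match.

No match, No match, Match, No match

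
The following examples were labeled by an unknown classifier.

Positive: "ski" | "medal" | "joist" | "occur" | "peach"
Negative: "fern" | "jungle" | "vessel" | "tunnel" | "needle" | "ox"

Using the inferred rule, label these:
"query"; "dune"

Positive, Negative

The distinguishing property — odd length — holds for all the 'Positive' cases and none of the 'Negative' cases.
"query" → length 5 → Positive. "dune" → length 4 → Negative.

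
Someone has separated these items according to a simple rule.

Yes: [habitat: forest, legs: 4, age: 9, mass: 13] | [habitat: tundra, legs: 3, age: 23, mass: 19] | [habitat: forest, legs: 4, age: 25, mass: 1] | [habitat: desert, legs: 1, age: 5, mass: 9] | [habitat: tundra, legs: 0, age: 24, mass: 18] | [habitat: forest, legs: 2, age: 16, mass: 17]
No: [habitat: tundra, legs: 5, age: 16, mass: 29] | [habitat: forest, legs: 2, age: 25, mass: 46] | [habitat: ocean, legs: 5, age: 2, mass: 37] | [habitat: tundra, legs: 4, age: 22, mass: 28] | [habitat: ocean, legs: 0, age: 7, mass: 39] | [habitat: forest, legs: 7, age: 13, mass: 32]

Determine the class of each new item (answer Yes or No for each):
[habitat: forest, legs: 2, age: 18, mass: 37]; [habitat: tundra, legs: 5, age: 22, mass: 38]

One predicate separates the groups cleanly: mass ≤ 19.
[habitat: forest, legs: 2, age: 18, mass: 37]: mass = 37 — doesn't match, so No.
[habitat: tundra, legs: 5, age: 22, mass: 38]: mass = 38 — doesn't match, so No.

No, No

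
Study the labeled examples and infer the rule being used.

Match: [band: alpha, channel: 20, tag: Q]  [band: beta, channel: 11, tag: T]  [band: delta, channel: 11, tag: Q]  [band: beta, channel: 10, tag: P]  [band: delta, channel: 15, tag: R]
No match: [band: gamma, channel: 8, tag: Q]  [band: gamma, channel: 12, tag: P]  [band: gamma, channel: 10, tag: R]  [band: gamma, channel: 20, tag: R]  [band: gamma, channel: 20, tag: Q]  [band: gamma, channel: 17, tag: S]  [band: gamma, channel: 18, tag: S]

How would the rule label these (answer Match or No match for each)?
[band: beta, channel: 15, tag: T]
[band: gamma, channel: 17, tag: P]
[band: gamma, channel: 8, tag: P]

Match, No match, No match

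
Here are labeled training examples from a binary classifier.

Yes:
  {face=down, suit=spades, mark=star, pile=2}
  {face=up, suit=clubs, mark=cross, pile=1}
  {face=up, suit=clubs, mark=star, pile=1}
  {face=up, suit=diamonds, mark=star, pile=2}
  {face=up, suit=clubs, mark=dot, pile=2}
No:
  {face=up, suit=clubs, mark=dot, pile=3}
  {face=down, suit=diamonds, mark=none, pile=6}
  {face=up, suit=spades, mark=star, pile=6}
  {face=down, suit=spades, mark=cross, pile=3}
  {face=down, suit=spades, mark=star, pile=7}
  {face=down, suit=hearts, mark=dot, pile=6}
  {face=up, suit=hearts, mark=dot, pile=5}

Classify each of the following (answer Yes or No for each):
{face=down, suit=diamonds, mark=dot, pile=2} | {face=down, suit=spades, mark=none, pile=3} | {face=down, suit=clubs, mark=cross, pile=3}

Yes, No, No

'Yes' ⟺ pile ≤ 2.
{face=down, suit=diamonds, mark=dot, pile=2}: pile = 2, satisfies this → Yes. {face=down, suit=spades, mark=none, pile=3}: pile = 3, fails the rule → No. {face=down, suit=clubs, mark=cross, pile=3}: pile = 3, fails the rule → No.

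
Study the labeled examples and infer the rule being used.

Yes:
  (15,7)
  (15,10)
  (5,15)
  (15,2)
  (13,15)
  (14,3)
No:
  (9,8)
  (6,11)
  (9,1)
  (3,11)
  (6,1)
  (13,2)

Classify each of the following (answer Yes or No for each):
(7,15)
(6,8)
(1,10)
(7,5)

Yes, No, No, No

The rule appears to be: max ≥ 14.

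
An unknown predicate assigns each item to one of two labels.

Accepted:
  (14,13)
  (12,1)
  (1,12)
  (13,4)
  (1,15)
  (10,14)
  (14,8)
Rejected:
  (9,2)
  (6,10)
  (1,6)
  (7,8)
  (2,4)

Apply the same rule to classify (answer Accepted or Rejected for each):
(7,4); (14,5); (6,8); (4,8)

Rejected, Accepted, Rejected, Rejected

The distinguishing property — max ≥ 12 — holds for all the 'Accepted' cases and none of the 'Rejected' cases.
(7,4) — max 7, hence Rejected. (14,5) — max 14, hence Accepted. (6,8) — max 8, hence Rejected. (4,8) — max 8, hence Rejected.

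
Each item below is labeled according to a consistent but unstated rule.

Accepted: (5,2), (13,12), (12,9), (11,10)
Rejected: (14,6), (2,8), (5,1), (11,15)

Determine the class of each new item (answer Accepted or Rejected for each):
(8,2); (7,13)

Rejected, Rejected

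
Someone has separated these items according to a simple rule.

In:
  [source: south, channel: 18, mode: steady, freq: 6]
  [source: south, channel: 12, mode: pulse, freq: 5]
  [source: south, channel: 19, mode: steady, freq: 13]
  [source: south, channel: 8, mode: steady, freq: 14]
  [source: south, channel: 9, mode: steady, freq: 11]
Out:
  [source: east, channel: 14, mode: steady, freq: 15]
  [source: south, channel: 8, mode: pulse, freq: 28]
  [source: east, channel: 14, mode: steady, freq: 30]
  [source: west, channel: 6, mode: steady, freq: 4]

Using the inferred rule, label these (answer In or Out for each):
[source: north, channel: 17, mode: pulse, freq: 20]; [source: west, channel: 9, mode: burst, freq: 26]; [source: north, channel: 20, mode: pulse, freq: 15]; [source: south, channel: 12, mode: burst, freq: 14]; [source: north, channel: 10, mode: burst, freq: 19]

Out, Out, Out, In, Out

The rule appears to be: source is south AND freq ≤ 14.
[source: north, channel: 17, mode: pulse, freq: 20]: source is north, freq = 20 — doesn't qualify, so Out.
[source: west, channel: 9, mode: burst, freq: 26]: source is west, freq = 26 — doesn't qualify, so Out.
[source: north, channel: 20, mode: pulse, freq: 15]: source is north, freq = 15 — doesn't qualify, so Out.
[source: south, channel: 12, mode: burst, freq: 14]: source is south, freq = 14 — checks out, so In.
[source: north, channel: 10, mode: burst, freq: 19]: source is north, freq = 19 — doesn't qualify, so Out.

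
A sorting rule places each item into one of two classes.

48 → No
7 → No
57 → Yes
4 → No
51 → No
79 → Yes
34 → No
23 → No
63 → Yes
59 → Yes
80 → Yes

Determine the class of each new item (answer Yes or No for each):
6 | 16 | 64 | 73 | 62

No, No, Yes, Yes, Yes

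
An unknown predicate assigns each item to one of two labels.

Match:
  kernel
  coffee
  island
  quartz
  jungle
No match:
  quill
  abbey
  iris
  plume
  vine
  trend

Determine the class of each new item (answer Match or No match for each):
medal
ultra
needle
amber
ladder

'Match' ⟺ length 6.

No match, No match, Match, No match, Match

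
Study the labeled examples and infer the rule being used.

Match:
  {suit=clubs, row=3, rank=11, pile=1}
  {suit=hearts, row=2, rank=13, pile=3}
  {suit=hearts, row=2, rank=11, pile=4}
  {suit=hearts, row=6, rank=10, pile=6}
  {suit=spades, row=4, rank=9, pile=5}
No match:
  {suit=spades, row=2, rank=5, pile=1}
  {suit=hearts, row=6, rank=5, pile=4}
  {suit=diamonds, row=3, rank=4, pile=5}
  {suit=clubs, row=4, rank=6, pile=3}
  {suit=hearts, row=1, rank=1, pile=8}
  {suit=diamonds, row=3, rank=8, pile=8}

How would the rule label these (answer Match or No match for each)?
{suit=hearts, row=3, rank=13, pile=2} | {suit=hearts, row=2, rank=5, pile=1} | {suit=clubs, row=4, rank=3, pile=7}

The common property of the 'Match' items is: rank ≥ 9. No 'No match' item has it.
{suit=hearts, row=3, rank=13, pile=2}: Match (rank = 13). {suit=hearts, row=2, rank=5, pile=1}: No match (rank = 5). {suit=clubs, row=4, rank=3, pile=7}: No match (rank = 3).

Match, No match, No match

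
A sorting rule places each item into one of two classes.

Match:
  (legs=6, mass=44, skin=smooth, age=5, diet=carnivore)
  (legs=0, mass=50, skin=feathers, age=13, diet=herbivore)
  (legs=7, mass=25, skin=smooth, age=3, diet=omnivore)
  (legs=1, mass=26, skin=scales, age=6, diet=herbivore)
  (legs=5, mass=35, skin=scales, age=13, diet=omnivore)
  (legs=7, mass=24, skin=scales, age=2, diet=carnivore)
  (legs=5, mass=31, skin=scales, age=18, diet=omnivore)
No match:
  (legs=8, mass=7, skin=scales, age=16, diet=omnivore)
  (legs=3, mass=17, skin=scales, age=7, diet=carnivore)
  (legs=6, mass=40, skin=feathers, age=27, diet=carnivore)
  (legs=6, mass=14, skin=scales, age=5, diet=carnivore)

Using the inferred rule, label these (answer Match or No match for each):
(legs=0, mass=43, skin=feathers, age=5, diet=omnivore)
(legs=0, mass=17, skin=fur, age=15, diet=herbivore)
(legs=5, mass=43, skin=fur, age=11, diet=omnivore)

Match, No match, Match

The distinguishing property — age ≤ 18 AND mass ≥ 24 — holds for all the 'Match' cases and none of the 'No match' cases.
Match: (legs=0, mass=43, skin=feathers, age=5, diet=omnivore), since age = 5, mass = 43.
No match: (legs=0, mass=17, skin=fur, age=15, diet=herbivore), since age = 15, mass = 17.
Match: (legs=5, mass=43, skin=fur, age=11, diet=omnivore), since age = 11, mass = 43.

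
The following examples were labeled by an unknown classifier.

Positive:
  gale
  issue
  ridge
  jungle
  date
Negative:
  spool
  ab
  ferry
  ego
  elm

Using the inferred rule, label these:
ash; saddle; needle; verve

Negative, Positive, Positive, Positive

'Positive' ⟺ ends with 'e'.
ash: ends with 'h' — does not pass, so Negative.
saddle: ends with 'e' — has this property, so Positive.
needle: ends with 'e' — has this property, so Positive.
verve: ends with 'e' — has this property, so Positive.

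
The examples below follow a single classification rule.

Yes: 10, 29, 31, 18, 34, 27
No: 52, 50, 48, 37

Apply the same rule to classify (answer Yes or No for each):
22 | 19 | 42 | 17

Yes, Yes, No, Yes

The pattern is that an item is 'Yes' exactly when: at most 34.
22 — 22 ≤ 34, hence Yes. 19 — 19 ≤ 34, hence Yes. 42 — 42 > 34, hence No. 17 — 17 ≤ 34, hence Yes.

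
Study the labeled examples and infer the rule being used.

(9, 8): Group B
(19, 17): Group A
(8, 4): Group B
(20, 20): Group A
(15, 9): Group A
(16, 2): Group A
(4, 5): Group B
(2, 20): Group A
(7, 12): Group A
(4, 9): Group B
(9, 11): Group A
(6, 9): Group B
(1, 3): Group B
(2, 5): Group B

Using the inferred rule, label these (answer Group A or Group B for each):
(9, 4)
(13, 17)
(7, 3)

The classifier is using: sum ≥ 18.
(9, 4): 9+4 = 13, does not pass → Group B. (13, 17): 13+17 = 30, satisfies this → Group A. (7, 3): 7+3 = 10, does not pass → Group B.

Group B, Group A, Group B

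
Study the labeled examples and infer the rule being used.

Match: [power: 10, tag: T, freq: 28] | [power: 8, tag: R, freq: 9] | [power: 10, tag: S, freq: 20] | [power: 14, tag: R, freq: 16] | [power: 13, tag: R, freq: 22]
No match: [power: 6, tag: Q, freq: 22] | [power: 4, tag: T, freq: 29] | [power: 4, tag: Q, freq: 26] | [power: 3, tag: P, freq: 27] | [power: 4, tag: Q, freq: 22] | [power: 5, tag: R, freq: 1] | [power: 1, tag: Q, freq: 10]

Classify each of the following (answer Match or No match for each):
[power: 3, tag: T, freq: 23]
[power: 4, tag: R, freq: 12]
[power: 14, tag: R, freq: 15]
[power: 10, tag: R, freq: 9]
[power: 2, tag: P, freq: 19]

The rule appears to be: power ≥ 8.

No match, No match, Match, Match, No match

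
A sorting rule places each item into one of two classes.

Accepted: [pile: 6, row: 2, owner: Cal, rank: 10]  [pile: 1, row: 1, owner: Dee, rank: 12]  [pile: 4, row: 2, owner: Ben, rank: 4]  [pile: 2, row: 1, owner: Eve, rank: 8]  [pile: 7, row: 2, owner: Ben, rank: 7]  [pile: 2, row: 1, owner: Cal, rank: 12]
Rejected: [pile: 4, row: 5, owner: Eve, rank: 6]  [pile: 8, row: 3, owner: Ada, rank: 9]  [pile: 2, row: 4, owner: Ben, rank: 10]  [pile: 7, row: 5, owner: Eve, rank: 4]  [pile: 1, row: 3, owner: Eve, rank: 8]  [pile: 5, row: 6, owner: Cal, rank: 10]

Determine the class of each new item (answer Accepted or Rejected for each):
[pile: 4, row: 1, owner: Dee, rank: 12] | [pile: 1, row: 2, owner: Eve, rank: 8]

Accepted, Accepted

The simplest hypothesis consistent with all the labels is: row ≤ 2.
[pile: 4, row: 1, owner: Dee, rank: 12]: Accepted (row = 1). [pile: 1, row: 2, owner: Eve, rank: 8]: Accepted (row = 2).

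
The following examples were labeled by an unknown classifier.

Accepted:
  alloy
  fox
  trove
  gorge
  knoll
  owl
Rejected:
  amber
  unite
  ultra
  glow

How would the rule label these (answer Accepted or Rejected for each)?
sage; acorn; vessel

Rejected, Accepted, Rejected

The classifier is using: odd length AND contains 'o'.
sage → length 4, no 'o' → Rejected.
acorn → length 5, has 'o' → Accepted.
vessel → length 6, no 'o' → Rejected.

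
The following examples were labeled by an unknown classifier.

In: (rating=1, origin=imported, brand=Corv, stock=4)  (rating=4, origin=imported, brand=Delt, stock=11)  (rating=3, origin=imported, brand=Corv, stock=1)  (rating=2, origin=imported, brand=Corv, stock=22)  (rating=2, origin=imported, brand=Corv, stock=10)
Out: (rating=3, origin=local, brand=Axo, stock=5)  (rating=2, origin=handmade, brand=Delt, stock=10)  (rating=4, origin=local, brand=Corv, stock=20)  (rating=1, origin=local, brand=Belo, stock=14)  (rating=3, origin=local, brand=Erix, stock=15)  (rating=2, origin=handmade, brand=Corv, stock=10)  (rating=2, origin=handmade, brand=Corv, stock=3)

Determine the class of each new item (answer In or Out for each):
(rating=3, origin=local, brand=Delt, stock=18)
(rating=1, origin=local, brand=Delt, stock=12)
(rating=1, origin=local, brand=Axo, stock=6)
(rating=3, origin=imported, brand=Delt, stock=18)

The classifier is using: origin is imported.

Out, Out, Out, In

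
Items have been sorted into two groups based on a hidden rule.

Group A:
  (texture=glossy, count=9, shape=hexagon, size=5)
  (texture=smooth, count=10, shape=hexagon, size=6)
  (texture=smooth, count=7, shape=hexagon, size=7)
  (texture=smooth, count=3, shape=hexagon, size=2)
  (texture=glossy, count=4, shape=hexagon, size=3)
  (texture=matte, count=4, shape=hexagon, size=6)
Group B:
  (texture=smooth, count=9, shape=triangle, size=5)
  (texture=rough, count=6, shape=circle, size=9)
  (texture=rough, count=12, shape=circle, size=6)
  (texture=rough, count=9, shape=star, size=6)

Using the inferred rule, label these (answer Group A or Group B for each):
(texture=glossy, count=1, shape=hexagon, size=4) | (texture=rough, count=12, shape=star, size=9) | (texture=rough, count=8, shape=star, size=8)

Group A, Group B, Group B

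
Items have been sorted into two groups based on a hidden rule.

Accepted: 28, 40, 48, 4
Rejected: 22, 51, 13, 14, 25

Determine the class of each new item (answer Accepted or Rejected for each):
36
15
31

The pattern is that an item is 'Accepted' exactly when: multiple of 4.
Accepted: 36, since 36 = 4·9. Rejected: 15, since 15 = 4·3 + 3. Rejected: 31, since 31 = 4·7 + 3.

Accepted, Rejected, Rejected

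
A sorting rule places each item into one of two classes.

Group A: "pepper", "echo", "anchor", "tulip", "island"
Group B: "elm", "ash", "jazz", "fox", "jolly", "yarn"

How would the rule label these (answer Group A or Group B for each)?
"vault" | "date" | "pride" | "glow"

'Group A' ⟺ has ≥ 2 vowels.
"vault": 2 vowels, matches → Group A.
"date": 2 vowels, matches → Group A.
"pride": 2 vowels, matches → Group A.
"glow": 1 vowel, fails this test → Group B.

Group A, Group A, Group A, Group B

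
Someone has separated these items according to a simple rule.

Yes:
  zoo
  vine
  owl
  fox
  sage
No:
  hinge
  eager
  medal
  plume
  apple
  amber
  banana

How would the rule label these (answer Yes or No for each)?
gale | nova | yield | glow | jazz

Yes, Yes, No, Yes, Yes

All 'Yes' examples share one property — length ≤ 4 — and every 'No' example lacks it.
gale: Yes (length 4). nova: Yes (length 4). yield: No (length 5). glow: Yes (length 4). jazz: Yes (length 4).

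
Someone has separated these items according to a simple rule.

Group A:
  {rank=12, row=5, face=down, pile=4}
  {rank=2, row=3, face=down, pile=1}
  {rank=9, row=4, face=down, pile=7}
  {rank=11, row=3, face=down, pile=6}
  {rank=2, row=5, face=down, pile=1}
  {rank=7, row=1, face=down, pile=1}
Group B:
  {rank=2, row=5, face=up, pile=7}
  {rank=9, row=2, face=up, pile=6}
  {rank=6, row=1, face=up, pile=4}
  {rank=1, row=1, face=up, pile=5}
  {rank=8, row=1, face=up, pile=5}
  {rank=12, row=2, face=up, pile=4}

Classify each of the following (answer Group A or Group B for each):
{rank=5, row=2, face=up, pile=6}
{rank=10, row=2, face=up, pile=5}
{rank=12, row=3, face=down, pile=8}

A rule that fits every label: face is down — true of each 'Group A' example, false of each 'Group B' one.
{rank=5, row=2, face=up, pile=6}: face is up — lacks this property, so Group B.
{rank=10, row=2, face=up, pile=5}: face is up — lacks this property, so Group B.
{rank=12, row=3, face=down, pile=8}: face is down — qualifies, so Group A.

Group B, Group B, Group A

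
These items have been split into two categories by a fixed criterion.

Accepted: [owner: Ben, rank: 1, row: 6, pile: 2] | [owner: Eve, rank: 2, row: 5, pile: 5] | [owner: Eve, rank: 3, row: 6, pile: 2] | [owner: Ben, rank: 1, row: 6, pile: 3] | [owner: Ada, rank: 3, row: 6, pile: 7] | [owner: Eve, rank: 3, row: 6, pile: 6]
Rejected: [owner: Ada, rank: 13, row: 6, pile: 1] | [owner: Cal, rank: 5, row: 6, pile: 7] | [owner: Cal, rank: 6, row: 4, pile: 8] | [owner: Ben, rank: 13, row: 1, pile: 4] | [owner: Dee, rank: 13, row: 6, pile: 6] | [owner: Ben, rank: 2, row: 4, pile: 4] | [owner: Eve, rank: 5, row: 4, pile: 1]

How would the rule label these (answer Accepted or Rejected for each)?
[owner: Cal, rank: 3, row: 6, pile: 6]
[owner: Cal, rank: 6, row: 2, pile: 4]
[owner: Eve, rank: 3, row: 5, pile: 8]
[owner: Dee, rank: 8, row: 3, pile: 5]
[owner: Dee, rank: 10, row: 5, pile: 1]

Accepted, Rejected, Accepted, Rejected, Rejected

'Accepted' ⟺ rank ≤ 3 AND row ≥ 5.
Accepted: [owner: Cal, rank: 3, row: 6, pile: 6], since rank = 3, row = 6. Rejected: [owner: Cal, rank: 6, row: 2, pile: 4], since rank = 6, row = 2. Accepted: [owner: Eve, rank: 3, row: 5, pile: 8], since rank = 3, row = 5. Rejected: [owner: Dee, rank: 8, row: 3, pile: 5], since rank = 8, row = 3. Rejected: [owner: Dee, rank: 10, row: 5, pile: 1], since rank = 10, row = 5.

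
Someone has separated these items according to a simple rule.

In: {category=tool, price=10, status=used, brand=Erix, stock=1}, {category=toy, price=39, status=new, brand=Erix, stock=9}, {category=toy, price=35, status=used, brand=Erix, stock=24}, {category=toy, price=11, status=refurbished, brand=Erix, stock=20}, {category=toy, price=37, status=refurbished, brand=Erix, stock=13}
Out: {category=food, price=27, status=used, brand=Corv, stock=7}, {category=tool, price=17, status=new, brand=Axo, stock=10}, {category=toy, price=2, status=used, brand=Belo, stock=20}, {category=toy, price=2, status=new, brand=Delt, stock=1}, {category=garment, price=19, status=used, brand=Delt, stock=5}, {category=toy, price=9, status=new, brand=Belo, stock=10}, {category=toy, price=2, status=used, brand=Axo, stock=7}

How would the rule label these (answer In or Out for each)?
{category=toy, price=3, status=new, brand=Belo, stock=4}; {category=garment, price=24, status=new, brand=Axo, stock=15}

Out, Out

One predicate separates the groups cleanly: brand is Erix.
{category=toy, price=3, status=new, brand=Belo, stock=4} — brand is Belo, hence Out. {category=garment, price=24, status=new, brand=Axo, stock=15} — brand is Axo, hence Out.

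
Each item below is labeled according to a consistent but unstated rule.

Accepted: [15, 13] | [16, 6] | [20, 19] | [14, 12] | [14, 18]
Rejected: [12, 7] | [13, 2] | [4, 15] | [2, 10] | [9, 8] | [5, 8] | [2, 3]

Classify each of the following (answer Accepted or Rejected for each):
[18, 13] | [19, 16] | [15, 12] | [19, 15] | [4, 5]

Accepted, Accepted, Accepted, Accepted, Rejected

Rule: sum ≥ 22. This holds for each 'Accepted' example and fails for each 'Rejected' one.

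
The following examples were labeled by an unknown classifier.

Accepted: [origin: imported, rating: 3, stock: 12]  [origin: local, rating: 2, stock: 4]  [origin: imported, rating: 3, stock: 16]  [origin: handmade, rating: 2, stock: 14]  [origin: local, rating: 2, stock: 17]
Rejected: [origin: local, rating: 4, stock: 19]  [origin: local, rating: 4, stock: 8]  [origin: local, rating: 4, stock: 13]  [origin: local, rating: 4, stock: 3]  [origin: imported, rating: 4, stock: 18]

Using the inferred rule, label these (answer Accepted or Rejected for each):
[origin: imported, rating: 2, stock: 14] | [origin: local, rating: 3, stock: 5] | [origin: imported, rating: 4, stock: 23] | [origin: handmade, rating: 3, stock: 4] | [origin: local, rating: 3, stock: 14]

Every 'Accepted' example satisfies: rating ≤ 3. None of the 'Rejected' examples do.

Accepted, Accepted, Rejected, Accepted, Accepted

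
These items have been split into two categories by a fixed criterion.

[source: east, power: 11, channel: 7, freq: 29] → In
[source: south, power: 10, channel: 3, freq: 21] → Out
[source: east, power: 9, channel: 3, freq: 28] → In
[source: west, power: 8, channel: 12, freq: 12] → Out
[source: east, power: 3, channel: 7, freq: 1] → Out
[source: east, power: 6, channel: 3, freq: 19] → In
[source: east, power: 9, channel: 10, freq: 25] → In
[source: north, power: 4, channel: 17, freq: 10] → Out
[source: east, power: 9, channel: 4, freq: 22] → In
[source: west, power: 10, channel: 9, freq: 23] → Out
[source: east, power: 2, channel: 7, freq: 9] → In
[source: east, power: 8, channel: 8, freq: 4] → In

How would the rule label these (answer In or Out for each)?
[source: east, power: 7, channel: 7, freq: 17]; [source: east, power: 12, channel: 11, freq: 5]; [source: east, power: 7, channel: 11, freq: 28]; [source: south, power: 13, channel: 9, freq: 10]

In, In, In, Out

The classifier is using: source is east AND freq ≥ 4.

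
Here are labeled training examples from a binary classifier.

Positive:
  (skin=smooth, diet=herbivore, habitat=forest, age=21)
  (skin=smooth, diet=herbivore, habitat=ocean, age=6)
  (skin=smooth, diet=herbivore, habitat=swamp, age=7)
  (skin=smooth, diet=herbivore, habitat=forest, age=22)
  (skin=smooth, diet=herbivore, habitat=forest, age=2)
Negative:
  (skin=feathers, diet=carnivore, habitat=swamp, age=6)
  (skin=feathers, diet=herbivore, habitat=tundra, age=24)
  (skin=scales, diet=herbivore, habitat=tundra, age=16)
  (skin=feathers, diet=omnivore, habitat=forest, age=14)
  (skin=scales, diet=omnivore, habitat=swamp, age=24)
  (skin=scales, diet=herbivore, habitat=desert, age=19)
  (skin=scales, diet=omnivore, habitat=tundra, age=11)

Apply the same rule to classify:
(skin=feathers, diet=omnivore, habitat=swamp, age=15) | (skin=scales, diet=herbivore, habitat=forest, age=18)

One predicate separates the groups cleanly: skin is smooth.
(skin=feathers, diet=omnivore, habitat=swamp, age=15) — skin is feathers, hence Negative.
(skin=scales, diet=herbivore, habitat=forest, age=18) — skin is scales, hence Negative.

Negative, Negative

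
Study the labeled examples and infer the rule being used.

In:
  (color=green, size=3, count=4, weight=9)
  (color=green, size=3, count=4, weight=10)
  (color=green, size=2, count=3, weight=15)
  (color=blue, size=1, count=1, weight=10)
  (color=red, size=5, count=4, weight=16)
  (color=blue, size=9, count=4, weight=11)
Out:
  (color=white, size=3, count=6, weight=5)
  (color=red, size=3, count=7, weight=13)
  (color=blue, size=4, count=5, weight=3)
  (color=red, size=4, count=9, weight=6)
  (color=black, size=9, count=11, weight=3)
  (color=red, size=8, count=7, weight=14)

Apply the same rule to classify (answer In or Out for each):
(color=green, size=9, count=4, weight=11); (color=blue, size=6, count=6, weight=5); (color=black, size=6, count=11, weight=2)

A rule that fits every label: count ≤ 4 — true of each 'In' example, false of each 'Out' one.
(color=green, size=9, count=4, weight=11): count = 4 — fits, so In.
(color=blue, size=6, count=6, weight=5): count = 6 — fails this test, so Out.
(color=black, size=6, count=11, weight=2): count = 11 — fails this test, so Out.

In, Out, Out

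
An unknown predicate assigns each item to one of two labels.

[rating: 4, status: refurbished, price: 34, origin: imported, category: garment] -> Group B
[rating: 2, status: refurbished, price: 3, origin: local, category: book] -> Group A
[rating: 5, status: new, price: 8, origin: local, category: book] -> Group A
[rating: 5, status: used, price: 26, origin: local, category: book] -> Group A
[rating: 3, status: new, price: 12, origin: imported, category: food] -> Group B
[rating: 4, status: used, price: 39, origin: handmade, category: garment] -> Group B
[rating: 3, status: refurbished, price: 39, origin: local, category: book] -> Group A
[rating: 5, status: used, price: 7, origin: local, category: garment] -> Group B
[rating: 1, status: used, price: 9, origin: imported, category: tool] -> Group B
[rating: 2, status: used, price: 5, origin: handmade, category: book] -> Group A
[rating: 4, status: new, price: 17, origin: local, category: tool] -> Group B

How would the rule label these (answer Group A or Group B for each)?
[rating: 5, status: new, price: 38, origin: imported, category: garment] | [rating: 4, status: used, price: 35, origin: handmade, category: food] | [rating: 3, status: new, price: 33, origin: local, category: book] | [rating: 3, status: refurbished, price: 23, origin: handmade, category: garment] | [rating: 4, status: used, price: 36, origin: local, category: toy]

Group B, Group B, Group A, Group B, Group B

The common property of the 'Group A' items is: category is book. No 'Group B' item has it.
[rating: 5, status: new, price: 38, origin: imported, category: garment]: category is garment, does not pass → Group B.
[rating: 4, status: used, price: 35, origin: handmade, category: food]: category is food, does not pass → Group B.
[rating: 3, status: new, price: 33, origin: local, category: book]: category is book, satisfies this → Group A.
[rating: 3, status: refurbished, price: 23, origin: handmade, category: garment]: category is garment, does not pass → Group B.
[rating: 4, status: used, price: 36, origin: local, category: toy]: category is toy, does not pass → Group B.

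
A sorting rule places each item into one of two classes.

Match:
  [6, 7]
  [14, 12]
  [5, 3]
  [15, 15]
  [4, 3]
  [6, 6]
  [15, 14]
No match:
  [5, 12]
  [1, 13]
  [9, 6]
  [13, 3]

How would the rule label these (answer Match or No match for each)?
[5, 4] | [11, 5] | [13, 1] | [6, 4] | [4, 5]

A rule that fits every label: |first − second| ≤ 2 — true of each 'Match' example, false of each 'No match' one.
[5, 4] → |5−4| = 1 → Match.
[11, 5] → |11−5| = 6 → No match.
[13, 1] → |13−1| = 12 → No match.
[6, 4] → |6−4| = 2 → Match.
[4, 5] → |4−5| = 1 → Match.

Match, No match, No match, Match, Match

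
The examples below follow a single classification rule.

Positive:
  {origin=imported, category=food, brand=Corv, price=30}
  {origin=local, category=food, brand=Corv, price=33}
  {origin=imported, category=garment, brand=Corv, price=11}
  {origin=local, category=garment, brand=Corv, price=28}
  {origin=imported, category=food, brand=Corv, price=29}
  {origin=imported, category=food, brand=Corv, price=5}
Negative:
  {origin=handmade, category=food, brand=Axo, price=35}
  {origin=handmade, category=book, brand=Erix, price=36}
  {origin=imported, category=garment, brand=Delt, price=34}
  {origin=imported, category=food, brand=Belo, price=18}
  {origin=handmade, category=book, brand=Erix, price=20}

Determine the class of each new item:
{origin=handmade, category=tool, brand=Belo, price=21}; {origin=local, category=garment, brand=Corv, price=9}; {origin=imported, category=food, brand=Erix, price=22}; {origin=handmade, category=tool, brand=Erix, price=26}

The classifier is using: brand is Corv.
{origin=handmade, category=tool, brand=Belo, price=21}: brand is Belo — does not fit, so Negative. {origin=local, category=garment, brand=Corv, price=9}: brand is Corv — has this property, so Positive. {origin=imported, category=food, brand=Erix, price=22}: brand is Erix — does not fit, so Negative. {origin=handmade, category=tool, brand=Erix, price=26}: brand is Erix — does not fit, so Negative.

Negative, Positive, Negative, Negative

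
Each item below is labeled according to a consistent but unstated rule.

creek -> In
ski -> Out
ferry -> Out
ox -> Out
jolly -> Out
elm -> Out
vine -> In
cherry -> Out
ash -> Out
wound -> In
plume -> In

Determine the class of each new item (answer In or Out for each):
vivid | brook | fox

The rule appears to be: has ≥ 2 vowels.
In: vivid, since 2 vowels.
In: brook, since 2 vowels.
Out: fox, since 1 vowel.

In, In, Out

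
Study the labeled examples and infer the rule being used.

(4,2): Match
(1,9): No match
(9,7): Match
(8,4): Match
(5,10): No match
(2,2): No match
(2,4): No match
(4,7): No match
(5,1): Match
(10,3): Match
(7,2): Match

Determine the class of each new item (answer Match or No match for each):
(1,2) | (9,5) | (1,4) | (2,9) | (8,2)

No match, Match, No match, No match, Match

The common property of the 'Match' items is: first > second. No 'No match' item has it.
(1,2) — 1 < 2, hence No match.
(9,5) — 9 > 5, hence Match.
(1,4) — 1 < 4, hence No match.
(2,9) — 2 < 9, hence No match.
(8,2) — 8 > 2, hence Match.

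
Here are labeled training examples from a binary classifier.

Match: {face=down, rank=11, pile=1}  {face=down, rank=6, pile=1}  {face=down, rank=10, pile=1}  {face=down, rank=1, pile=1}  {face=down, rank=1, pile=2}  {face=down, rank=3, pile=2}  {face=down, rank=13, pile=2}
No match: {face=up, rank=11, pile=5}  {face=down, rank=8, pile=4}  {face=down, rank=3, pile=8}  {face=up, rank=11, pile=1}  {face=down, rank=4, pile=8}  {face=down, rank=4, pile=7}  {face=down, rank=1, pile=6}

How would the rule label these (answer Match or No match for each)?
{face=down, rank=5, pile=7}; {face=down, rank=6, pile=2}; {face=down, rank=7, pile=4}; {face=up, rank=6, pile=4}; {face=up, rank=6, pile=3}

Rule: face is down AND pile ≤ 2. This holds for each 'Match' example and fails for each 'No match' one.
{face=down, rank=5, pile=7} — face is down, pile = 7, hence No match.
{face=down, rank=6, pile=2} — face is down, pile = 2, hence Match.
{face=down, rank=7, pile=4} — face is down, pile = 4, hence No match.
{face=up, rank=6, pile=4} — face is up, pile = 4, hence No match.
{face=up, rank=6, pile=3} — face is up, pile = 3, hence No match.

No match, Match, No match, No match, No match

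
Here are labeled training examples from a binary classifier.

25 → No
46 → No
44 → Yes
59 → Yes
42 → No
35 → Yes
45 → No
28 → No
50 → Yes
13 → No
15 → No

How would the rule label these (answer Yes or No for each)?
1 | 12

'Yes' ⟺ ≡ 2 (mod 3).

No, No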